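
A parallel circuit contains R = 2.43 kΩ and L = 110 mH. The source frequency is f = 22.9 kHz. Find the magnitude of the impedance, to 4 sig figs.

2402 Ω

ω = 2πf = 143900 rad/s
X_L = ωL = 15830 Ω
Parallel: admittances add. Y = 1/R + 1/(jωL)
Y = (0.0004115 − j6.318e-05) S
|Y| = 0.0004163 S → |Z| = 1/|Y| = 2402 Ω, ∠Z = −∠Y = 8.729°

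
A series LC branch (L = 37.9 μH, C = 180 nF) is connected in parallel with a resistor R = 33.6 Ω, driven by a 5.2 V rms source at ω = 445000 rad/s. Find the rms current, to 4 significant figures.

X_L = ωL = 16.87 Ω
X_C = 1/(ωC) = 12.48 Ω
Branch 1: Z₁ = R = 33.60 Ω
Branch 2 (series LC): Z₂ = j(X_L − X_C) = j4.381 Ω
Parallel: Z = Z₁Z₂/(Z₁+Z₂), |Z| = 4.344 Ω, ∠Z = 82.57°
I = V/|Z| = 5.2/4.344 = 1.197 A

1.197 A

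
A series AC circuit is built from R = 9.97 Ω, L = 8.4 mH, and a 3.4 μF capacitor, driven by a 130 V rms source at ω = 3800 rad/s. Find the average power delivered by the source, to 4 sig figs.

77.73 W

X_L = ωL = 31.92 Ω
X_C = 1/(ωC) = 77.40 Ω
Net reactance X = X_L − X_C = -45.48 Ω
Z = 9.970 − j45.48 Ω
|Z| = √(9.970² + 45.48²) = 46.56 Ω
∠Z = arctan(-45.48/9.970) = -77.64°
I = V/|Z| = 2.792 A
P = VI cos φ = 130 × 2.792 × cos(-77.64°) = 77.73 W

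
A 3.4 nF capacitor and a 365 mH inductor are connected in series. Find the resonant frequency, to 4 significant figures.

4.518 kHz

ω₀ = 1/√(LC) = 1/√(0.365 × 3.4e-09) = 28390 rad/s
f₀ = ω₀/(2π) = 4.518 kHz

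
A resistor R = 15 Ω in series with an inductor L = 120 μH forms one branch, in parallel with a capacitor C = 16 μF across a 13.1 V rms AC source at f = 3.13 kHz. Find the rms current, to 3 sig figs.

ω = 2πf = 19670 rad/s
X_L = ωL = 2.36 Ω
X_C = 1/(ωC) = 3.18 Ω
Branch 1 (R+jX_L): Z₁ = 15.0 + j2.36 Ω, |Z₁| = 15.2 Ω
Branch 2 (−jX_C): Z₂ = −j3.18 Ω
Parallel: Z = Z₁Z₂/(Z₁+Z₂), |Z| = 3.21 Ω, ∠Z = -77.9°
I = V/|Z| = 13.1/3.21 = 4.08 A

4.08 A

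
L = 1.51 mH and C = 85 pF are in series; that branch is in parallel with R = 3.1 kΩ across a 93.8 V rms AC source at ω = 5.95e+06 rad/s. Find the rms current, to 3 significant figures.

X_L = ωL = 8980 Ω
X_C = 1/(ωC) = 1980 Ω
Branch 1: Z₁ = R = 3100 Ω
Branch 2 (series LC): Z₂ = j(X_L − X_C) = j7010 Ω
Parallel: Z = Z₁Z₂/(Z₁+Z₂), |Z| = 2830 Ω, ∠Z = 23.9°
I = V/|Z| = 93.8/2830 = 33.1 mA

33.1 mA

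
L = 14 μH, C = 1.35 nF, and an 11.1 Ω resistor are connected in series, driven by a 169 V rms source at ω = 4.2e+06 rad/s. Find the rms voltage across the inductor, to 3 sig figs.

X_L = ωL = 58.8 Ω
X_C = 1/(ωC) = 176 Ω
Net reactance X = X_L − X_C = -118 Ω
Z = 11.1 − j118 Ω
|Z| = √(11.1² + 118²) = 118 Ω
I = V/|Z| = 1.43 A
V_L = I·|Z_L| = 1.43 × 58.8 = 84.1 V

84.1 V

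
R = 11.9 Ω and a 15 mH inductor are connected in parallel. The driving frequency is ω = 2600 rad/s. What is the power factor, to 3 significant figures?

0.956

X_L = ωL = 39.0 Ω
Parallel: admittances add. Y = 1/R + 1/(jωL)
Y = (0.0840 − j0.0256) S
|Y| = 0.0879 S → |Z| = 1/|Y| = 11.4 Ω, ∠Z = −∠Y = 17.0°
cos φ = cos(17.0°) = 0.956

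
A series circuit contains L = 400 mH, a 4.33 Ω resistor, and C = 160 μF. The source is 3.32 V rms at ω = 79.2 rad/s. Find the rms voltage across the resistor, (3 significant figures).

X_L = ωL = 31.7 Ω
X_C = 1/(ωC) = 78.9 Ω
Net reactance X = X_L − X_C = -47.2 Ω
Z = 4.33 − j47.2 Ω
|Z| = √(4.33² + 47.2²) = 47.4 Ω
I = V/|Z| = 70.0 mA
V_R = I·|Z_R| = 0.0700 × 4.33 = 0.303 V

0.303 V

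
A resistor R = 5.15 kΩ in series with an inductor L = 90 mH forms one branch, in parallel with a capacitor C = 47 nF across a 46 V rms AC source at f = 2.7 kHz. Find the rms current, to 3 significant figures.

35.2 mA

ω = 2πf = 16960 rad/s
X_L = ωL = 1530 Ω
X_C = 1/(ωC) = 1250 Ω
Branch 1 (R+jX_L): Z₁ = 5150 + j1530 Ω, |Z₁| = 5370 Ω
Branch 2 (−jX_C): Z₂ = −j1250 Ω
Parallel: Z = Z₁Z₂/(Z₁+Z₂), |Z| = 1310 Ω, ∠Z = -76.5°
I = V/|Z| = 46/1310 = 35.2 mA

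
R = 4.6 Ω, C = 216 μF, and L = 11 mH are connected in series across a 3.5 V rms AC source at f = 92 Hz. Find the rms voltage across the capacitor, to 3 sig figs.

ω = 2πf = 578.1 rad/s
X_L = ωL = 6.36 Ω
X_C = 1/(ωC) = 8.01 Ω
Net reactance X = X_L − X_C = -1.65 Ω
Z = 4.60 − j1.65 Ω
|Z| = √(4.60² + 1.65²) = 4.89 Ω
I = V/|Z| = 716 mA
V_C = I·|Z_C| = 0.716 × 8.01 = 5.74 V

5.74 V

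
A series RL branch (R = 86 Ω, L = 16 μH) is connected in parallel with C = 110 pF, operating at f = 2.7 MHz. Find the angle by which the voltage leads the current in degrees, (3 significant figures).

ω = 2πf = 1.696e+07 rad/s
X_L = ωL = 271 Ω
X_C = 1/(ωC) = 536 Ω
Branch 1 (R+jX_L): Z₁ = 86.0 + j271 Ω, |Z₁| = 285 Ω
Branch 2 (−jX_C): Z₂ = −j536 Ω
Parallel: Z = Z₁Z₂/(Z₁+Z₂), |Z| = 549 Ω, ∠Z = 54.4°

54.4°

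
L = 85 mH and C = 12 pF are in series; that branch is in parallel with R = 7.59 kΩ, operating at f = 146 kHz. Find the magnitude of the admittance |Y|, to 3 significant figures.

153 μS

ω = 2πf = 917300 rad/s
X_L = ωL = 78000 Ω
X_C = 1/(ωC) = 90800 Ω
Branch 1: Z₁ = R = 7590 Ω
Branch 2 (series LC): Z₂ = j(X_L − X_C) = −j12900 Ω
Parallel: Z = Z₁Z₂/(Z₁+Z₂), |Z| = 6540 Ω, ∠Z = -30.5°
|Y| = 1/|Z| = 153 μS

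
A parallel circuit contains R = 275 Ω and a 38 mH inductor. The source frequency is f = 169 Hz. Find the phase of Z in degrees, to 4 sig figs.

81.65°

ω = 2πf = 1062 rad/s
X_L = ωL = 40.35 Ω
Parallel: admittances add. Y = 1/R + 1/(jωL)
Y = (0.003636 − j0.02478) S
|Y| = 0.02505 S → |Z| = 1/|Y| = 39.92 Ω, ∠Z = −∠Y = 81.65°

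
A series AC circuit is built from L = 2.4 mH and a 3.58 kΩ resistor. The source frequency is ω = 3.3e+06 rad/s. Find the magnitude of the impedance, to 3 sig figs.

8690 Ω

X_L = ωL = 7920 Ω
Z = 3580 + j7920 Ω
|Z| = √(3580² + 7920²) = 8690 Ω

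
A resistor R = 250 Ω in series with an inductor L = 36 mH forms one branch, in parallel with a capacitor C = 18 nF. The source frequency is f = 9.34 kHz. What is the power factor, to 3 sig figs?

ω = 2πf = 58680 rad/s
X_L = ωL = 2110 Ω
X_C = 1/(ωC) = 947 Ω
Branch 1 (R+jX_L): Z₁ = 250 + j2110 Ω, |Z₁| = 2130 Ω
Branch 2 (−jX_C): Z₂ = −j947 Ω
Parallel: Z = Z₁Z₂/(Z₁+Z₂), |Z| = 1690 Ω, ∠Z = -84.6°
cos φ = cos(-84.6°) = 0.0933

0.0933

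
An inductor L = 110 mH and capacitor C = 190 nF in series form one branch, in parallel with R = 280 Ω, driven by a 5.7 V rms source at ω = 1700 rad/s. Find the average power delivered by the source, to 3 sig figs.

116 mW

X_L = ωL = 187 Ω
X_C = 1/(ωC) = 3100 Ω
Branch 1: Z₁ = R = 280 Ω
Branch 2 (series LC): Z₂ = j(X_L − X_C) = −j2910 Ω
Parallel: Z = Z₁Z₂/(Z₁+Z₂), |Z| = 279 Ω, ∠Z = -5.50°
I = V/|Z| = 20.5 mA
P = VI cos φ = 5.7 × 0.0205 × cos(-5.50°) = 116 mW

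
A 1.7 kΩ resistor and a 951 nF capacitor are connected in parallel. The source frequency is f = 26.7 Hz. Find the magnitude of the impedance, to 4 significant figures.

1641 Ω

ω = 2πf = 167.8 rad/s
X_C = 1/(ωC) = 6268 Ω
Parallel: admittances add. Y = 1/R + jωC
Y = (0.0005882 + j0.0001595) S
|Y| = 0.0006095 S → |Z| = 1/|Y| = 1641 Ω, ∠Z = −∠Y = -15.17°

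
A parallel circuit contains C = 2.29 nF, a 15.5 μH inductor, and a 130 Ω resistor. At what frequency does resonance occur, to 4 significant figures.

ω₀ = 1/√(LC) = 1/√(1.55e-05 × 2.29e-09) = 5.308e+06 rad/s
f₀ = ω₀/(2π) = 844.8 kHz

844.8 kHz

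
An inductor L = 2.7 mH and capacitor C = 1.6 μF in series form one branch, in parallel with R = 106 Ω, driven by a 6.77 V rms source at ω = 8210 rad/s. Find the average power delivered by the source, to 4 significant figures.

432.4 mW

X_L = ωL = 22.17 Ω
X_C = 1/(ωC) = 76.13 Ω
Branch 1: Z₁ = R = 106.0 Ω
Branch 2 (series LC): Z₂ = j(X_L − X_C) = −j53.96 Ω
Parallel: Z = Z₁Z₂/(Z₁+Z₂), |Z| = 48.09 Ω, ∠Z = -63.02°
I = V/|Z| = 140.8 mA
P = VI cos φ = 6.77 × 0.1408 × cos(-63.02°) = 432.4 mW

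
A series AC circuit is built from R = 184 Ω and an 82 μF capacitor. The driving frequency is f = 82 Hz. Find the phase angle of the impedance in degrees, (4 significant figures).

ω = 2πf = 515.2 rad/s
X_C = 1/(ωC) = 23.67 Ω
Z = 184.0 − j23.67 Ω
|Z| = √(184.0² + 23.67²) = 185.5 Ω
∠Z = arctan(-23.67/184.0) = -7.330°

-7.330°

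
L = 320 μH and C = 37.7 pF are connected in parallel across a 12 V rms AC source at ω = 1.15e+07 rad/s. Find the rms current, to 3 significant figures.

X_L = ωL = 3680 Ω
X_C = 1/(ωC) = 2310 Ω
Parallel: admittances add. Y = 1/(jωL) + jωC
Y = (0 + j0.000162) S
|Y| = 0.000162 S → |Z| = 1/|Y| = 6180 Ω, ∠Z = −∠Y = -90.0°
I = V/|Z| = 12/6180 = 1.94 mA

1.94 mA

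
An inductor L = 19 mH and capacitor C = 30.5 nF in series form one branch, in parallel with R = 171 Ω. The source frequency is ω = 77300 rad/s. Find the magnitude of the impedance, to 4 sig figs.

168.8 Ω

X_L = ωL = 1469 Ω
X_C = 1/(ωC) = 424.2 Ω
Branch 1: Z₁ = R = 171.0 Ω
Branch 2 (series LC): Z₂ = j(X_L − X_C) = j1045 Ω
Parallel: Z = Z₁Z₂/(Z₁+Z₂), |Z| = 168.8 Ω, ∠Z = 9.297°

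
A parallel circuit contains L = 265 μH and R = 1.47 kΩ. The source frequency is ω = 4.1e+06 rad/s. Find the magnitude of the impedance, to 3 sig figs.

X_L = ωL = 1090 Ω
Parallel: admittances add. Y = 1/R + 1/(jωL)
Y = (0.000680 − j0.000920) S
|Y| = 0.00114 S → |Z| = 1/|Y| = 874 Ω, ∠Z = −∠Y = 53.5°

874 Ω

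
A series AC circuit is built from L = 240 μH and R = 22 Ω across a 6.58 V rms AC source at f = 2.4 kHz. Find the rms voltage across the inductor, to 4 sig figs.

1.068 V

ω = 2πf = 15080 rad/s
X_L = ωL = 3.619 Ω
Z = 22.00 + j3.619 Ω
|Z| = √(22.00² + 3.619²) = 22.30 Ω
I = V/|Z| = 295.1 mA
V_L = I·|Z_L| = 0.2951 × 3.619 = 1.068 V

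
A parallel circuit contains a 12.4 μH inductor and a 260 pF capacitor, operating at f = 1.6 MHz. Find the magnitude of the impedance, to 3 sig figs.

ω = 2πf = 1.005e+07 rad/s
X_L = ωL = 125 Ω
X_C = 1/(ωC) = 383 Ω
Parallel: admittances add. Y = 1/(jωL) + jωC
Y = (0 − j0.00541) S
|Y| = 0.00541 S → |Z| = 1/|Y| = 185 Ω, ∠Z = −∠Y = 90.0°

185 Ω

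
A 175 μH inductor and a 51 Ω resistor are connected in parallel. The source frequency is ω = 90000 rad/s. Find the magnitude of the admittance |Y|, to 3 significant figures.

66.5 mS

X_L = ωL = 15.8 Ω
Parallel: admittances add. Y = 1/R + 1/(jωL)
Y = (0.0196 − j0.0635) S
|Y| = 0.0665 S → |Z| = 1/|Y| = 15.0 Ω, ∠Z = −∠Y = 72.8°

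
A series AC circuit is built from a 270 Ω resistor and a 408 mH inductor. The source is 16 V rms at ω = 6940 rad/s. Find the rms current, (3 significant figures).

5.63 mA

X_L = ωL = 2830 Ω
Z = 270 + j2830 Ω
|Z| = √(270² + 2830²) = 2840 Ω
I = V/|Z| = 16/2840 = 5.63 mA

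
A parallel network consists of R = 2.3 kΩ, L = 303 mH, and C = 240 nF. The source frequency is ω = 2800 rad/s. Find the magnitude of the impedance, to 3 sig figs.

X_L = ωL = 848 Ω
X_C = 1/(ωC) = 1490 Ω
Parallel: admittances add. Y = 1/R + 1/(jωL) + jωC
Y = (0.000435 − j0.000507) S
|Y| = 0.000668 S → |Z| = 1/|Y| = 1500 Ω, ∠Z = −∠Y = 49.4°

1500 Ω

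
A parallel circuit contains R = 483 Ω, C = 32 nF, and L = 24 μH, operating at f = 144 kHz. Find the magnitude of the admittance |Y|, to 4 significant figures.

ω = 2πf = 904800 rad/s
X_L = ωL = 21.71 Ω
X_C = 1/(ωC) = 34.54 Ω
Parallel: admittances add. Y = 1/R + 1/(jωL) + jωC
Y = (0.002070 − j0.01710) S
|Y| = 0.01722 S → |Z| = 1/|Y| = 58.06 Ω, ∠Z = −∠Y = 83.10°

17.22 mS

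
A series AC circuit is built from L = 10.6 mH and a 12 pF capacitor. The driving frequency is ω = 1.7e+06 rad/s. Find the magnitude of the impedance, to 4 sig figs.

X_L = ωL = 18020 Ω
X_C = 1/(ωC) = 49020 Ω
Net reactance X = X_L − X_C = -31000 Ω
Z = − j31000 Ω
|Z| = √(0² + 31000²) = 31000 Ω

31000 Ω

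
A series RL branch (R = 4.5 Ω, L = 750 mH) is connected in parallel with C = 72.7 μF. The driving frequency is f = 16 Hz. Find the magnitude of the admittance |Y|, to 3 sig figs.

ω = 2πf = 100.5 rad/s
X_L = ωL = 75.4 Ω
X_C = 1/(ωC) = 137 Ω
Branch 1 (R+jX_L): Z₁ = 4.50 + j75.4 Ω, |Z₁| = 75.5 Ω
Branch 2 (−jX_C): Z₂ = −j137 Ω
Parallel: Z = Z₁Z₂/(Z₁+Z₂), |Z| = 168 Ω, ∠Z = 82.4°
|Y| = 1/|Z| = 5.96 mS

5.96 mS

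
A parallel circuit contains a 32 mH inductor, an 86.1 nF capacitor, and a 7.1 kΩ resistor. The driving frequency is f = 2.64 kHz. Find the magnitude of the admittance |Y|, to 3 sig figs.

ω = 2πf = 16590 rad/s
X_L = ωL = 531 Ω
X_C = 1/(ωC) = 700 Ω
Parallel: admittances add. Y = 1/R + 1/(jωL) + jωC
Y = (0.000141 − j0.000456) S
|Y| = 0.000477 S → |Z| = 1/|Y| = 2100 Ω, ∠Z = −∠Y = 72.8°

477 μS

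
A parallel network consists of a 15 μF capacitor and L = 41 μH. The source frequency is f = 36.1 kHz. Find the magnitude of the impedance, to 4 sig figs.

ω = 2πf = 226800 rad/s
X_L = ωL = 9.300 Ω
X_C = 1/(ωC) = 0.2939 Ω
Parallel: admittances add. Y = 1/(jωL) + jωC
Y = (0 + j3.295) S
|Y| = 3.295 S → |Z| = 1/|Y| = 0.3035 Ω, ∠Z = −∠Y = -90.00°

0.3035 Ω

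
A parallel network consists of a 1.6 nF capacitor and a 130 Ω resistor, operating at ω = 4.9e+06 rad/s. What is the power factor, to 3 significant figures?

X_C = 1/(ωC) = 128 Ω
Parallel: admittances add. Y = 1/R + jωC
Y = (0.00769 + j0.00784) S
|Y| = 0.0110 S → |Z| = 1/|Y| = 91.0 Ω, ∠Z = −∠Y = -45.5°
cos φ = cos(-45.5°) = 0.700

0.700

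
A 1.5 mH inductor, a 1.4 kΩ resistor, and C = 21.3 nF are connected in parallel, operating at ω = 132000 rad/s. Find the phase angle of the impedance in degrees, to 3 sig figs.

72.3°

X_L = ωL = 198 Ω
X_C = 1/(ωC) = 356 Ω
Parallel: admittances add. Y = 1/R + 1/(jωL) + jωC
Y = (0.000714 − j0.00224) S
|Y| = 0.00235 S → |Z| = 1/|Y| = 426 Ω, ∠Z = −∠Y = 72.3°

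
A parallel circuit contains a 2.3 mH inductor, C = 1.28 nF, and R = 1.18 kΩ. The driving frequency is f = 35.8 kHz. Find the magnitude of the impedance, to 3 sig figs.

540 Ω

ω = 2πf = 224900 rad/s
X_L = ωL = 517 Ω
X_C = 1/(ωC) = 3470 Ω
Parallel: admittances add. Y = 1/R + 1/(jωL) + jωC
Y = (0.000847 − j0.00164) S
|Y| = 0.00185 S → |Z| = 1/|Y| = 540 Ω, ∠Z = −∠Y = 62.7°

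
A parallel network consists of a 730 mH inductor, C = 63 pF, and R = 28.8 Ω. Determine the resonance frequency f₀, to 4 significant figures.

23.47 kHz

ω₀ = 1/√(LC) = 1/√(0.73 × 6.3e-11) = 147500 rad/s
f₀ = ω₀/(2π) = 23.47 kHz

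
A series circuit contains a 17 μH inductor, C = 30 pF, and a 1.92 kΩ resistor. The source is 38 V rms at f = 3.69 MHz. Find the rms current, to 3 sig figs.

ω = 2πf = 2.318e+07 rad/s
X_L = ωL = 394 Ω
X_C = 1/(ωC) = 1440 Ω
Net reactance X = X_L − X_C = -1040 Ω
Z = 1920 − j1040 Ω
|Z| = √(1920² + 1040²) = 2190 Ω
I = V/|Z| = 38/2190 = 17.4 mA

17.4 mA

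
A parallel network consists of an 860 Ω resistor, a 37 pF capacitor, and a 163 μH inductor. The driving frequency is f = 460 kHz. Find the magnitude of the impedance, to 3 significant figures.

ω = 2πf = 2.89e+06 rad/s
X_L = ωL = 471 Ω
X_C = 1/(ωC) = 9350 Ω
Parallel: admittances add. Y = 1/R + 1/(jωL) + jωC
Y = (0.00116 − j0.00202) S
|Y| = 0.00233 S → |Z| = 1/|Y| = 430 Ω, ∠Z = −∠Y = 60.0°

430 Ω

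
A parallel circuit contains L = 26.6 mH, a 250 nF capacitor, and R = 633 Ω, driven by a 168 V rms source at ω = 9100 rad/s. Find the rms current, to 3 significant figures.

X_L = ωL = 242 Ω
X_C = 1/(ωC) = 440 Ω
Parallel: admittances add. Y = 1/R + 1/(jωL) + jωC
Y = (0.00158 − j0.00186) S
|Y| = 0.00244 S → |Z| = 1/|Y| = 410 Ω, ∠Z = −∠Y = 49.6°
I = V/|Z| = 168/410 = 409 mA

409 mA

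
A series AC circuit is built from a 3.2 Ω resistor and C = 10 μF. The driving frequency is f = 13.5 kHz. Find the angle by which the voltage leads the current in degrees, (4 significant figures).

-20.22°

ω = 2πf = 84820 rad/s
X_C = 1/(ωC) = 1.179 Ω
Z = 3.200 − j1.179 Ω
|Z| = √(3.200² + 1.179²) = 3.410 Ω
∠Z = arctan(-1.179/3.200) = -20.22°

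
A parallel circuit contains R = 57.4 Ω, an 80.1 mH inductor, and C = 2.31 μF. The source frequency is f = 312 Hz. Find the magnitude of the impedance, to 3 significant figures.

57.1 Ω

ω = 2πf = 1960 rad/s
X_L = ωL = 157 Ω
X_C = 1/(ωC) = 221 Ω
Parallel: admittances add. Y = 1/R + 1/(jωL) + jωC
Y = (0.0174 − j0.00184) S
|Y| = 0.0175 S → |Z| = 1/|Y| = 57.1 Ω, ∠Z = −∠Y = 6.03°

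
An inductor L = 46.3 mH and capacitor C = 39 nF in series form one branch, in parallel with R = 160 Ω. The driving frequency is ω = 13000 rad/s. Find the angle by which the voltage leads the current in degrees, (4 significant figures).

X_L = ωL = 601.9 Ω
X_C = 1/(ωC) = 1972 Ω
Branch 1: Z₁ = R = 160.0 Ω
Branch 2 (series LC): Z₂ = j(X_L − X_C) = −j1370 Ω
Parallel: Z = Z₁Z₂/(Z₁+Z₂), |Z| = 158.9 Ω, ∠Z = -6.659°

-6.659°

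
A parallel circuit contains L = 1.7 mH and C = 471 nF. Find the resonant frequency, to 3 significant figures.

ω₀ = 1/√(LC) = 1/√(0.0017 × 4.71e-07) = 35340 rad/s
f₀ = ω₀/(2π) = 5.62 kHz

5.62 kHz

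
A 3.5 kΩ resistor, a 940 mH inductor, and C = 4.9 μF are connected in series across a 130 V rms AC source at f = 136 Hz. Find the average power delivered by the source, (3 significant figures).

4.71 W

ω = 2πf = 854.5 rad/s
X_L = ωL = 803 Ω
X_C = 1/(ωC) = 239 Ω
Net reactance X = X_L − X_C = 564 Ω
Z = 3500 + j564 Ω
|Z| = √(3500² + 564²) = 3550 Ω
∠Z = arctan(564/3500) = 9.16°
I = V/|Z| = 36.7 mA
P = VI cos φ = 130 × 0.0367 × cos(9.16°) = 4.71 W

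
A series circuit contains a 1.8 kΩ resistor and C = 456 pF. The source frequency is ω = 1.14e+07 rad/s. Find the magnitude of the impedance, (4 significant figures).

1810 Ω

X_C = 1/(ωC) = 192.4 Ω
Z = 1800 − j192.4 Ω
|Z| = √(1800² + 192.4²) = 1810 Ω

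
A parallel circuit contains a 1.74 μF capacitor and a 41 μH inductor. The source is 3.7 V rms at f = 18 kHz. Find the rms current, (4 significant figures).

69.81 mA

ω = 2πf = 113100 rad/s
X_L = ωL = 4.637 Ω
X_C = 1/(ωC) = 5.082 Ω
Parallel: admittances add. Y = 1/(jωL) + jωC
Y = (0 − j0.01887) S
|Y| = 0.01887 S → |Z| = 1/|Y| = 53.00 Ω, ∠Z = −∠Y = 90.00°
I = V/|Z| = 3.7/53.00 = 69.81 mA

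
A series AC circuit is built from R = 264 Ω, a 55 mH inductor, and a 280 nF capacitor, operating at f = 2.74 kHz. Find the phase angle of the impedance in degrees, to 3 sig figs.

ω = 2πf = 17220 rad/s
X_L = ωL = 947 Ω
X_C = 1/(ωC) = 207 Ω
Net reactance X = X_L − X_C = 739 Ω
Z = 264 + j739 Ω
|Z| = √(264² + 739²) = 785 Ω
∠Z = arctan(739/264) = 70.4°

70.4°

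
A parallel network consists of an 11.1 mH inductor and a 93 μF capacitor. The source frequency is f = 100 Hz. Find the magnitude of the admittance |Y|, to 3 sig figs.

84.9 mS

ω = 2πf = 628.3 rad/s
X_L = ωL = 6.97 Ω
X_C = 1/(ωC) = 17.1 Ω
Parallel: admittances add. Y = 1/(jωL) + jωC
Y = (0 − j0.0849) S
|Y| = 0.0849 S → |Z| = 1/|Y| = 11.8 Ω, ∠Z = −∠Y = 90.0°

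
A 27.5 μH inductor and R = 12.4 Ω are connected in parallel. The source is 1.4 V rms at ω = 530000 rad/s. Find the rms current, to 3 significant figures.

X_L = ωL = 14.6 Ω
Parallel: admittances add. Y = 1/R + 1/(jωL)
Y = (0.0806 − j0.0686) S
|Y| = 0.106 S → |Z| = 1/|Y| = 9.44 Ω, ∠Z = −∠Y = 40.4°
I = V/|Z| = 1.4/9.44 = 148 mA

148 mA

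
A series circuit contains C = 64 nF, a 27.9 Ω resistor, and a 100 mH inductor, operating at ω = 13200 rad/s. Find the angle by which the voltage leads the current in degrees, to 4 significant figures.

X_L = ωL = 1320 Ω
X_C = 1/(ωC) = 1184 Ω
Net reactance X = X_L − X_C = 136.3 Ω
Z = 27.90 + j136.3 Ω
|Z| = √(27.90² + 136.3²) = 139.1 Ω
∠Z = arctan(136.3/27.90) = 78.43°

78.43°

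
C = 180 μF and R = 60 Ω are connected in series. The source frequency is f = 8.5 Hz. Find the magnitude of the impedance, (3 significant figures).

120 Ω

ω = 2πf = 53.41 rad/s
X_C = 1/(ωC) = 104 Ω
Z = 60.0 − j104 Ω
|Z| = √(60.0² + 104²) = 120 Ω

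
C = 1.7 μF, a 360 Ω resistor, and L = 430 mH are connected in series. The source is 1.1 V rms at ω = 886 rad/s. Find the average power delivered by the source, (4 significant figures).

X_L = ωL = 381.0 Ω
X_C = 1/(ωC) = 663.9 Ω
Net reactance X = X_L − X_C = -282.9 Ω
Z = 360.0 − j282.9 Ω
|Z| = √(360.0² + 282.9²) = 457.9 Ω
∠Z = arctan(-282.9/360.0) = -38.17°
I = V/|Z| = 2.402 mA
P = VI cos φ = 1.1 × 0.002402 × cos(-38.17°) = 2.078 mW

2.078 mW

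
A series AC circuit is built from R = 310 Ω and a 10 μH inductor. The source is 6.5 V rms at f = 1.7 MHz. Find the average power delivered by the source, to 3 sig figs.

ω = 2πf = 1.068e+07 rad/s
X_L = ωL = 107 Ω
Z = 310 + j107 Ω
|Z| = √(310² + 107²) = 328 Ω
∠Z = arctan(107/310) = 19.0°
I = V/|Z| = 19.8 mA
P = VI cos φ = 6.5 × 0.0198 × cos(19.0°) = 122 mW

122 mW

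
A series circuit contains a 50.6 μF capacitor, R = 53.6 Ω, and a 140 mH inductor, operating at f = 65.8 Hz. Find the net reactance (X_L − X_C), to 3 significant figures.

10.1 Ω

ω = 2πf = 413.4 rad/s
X_L = ωL = 57.9 Ω
X_C = 1/(ωC) = 47.8 Ω
X = 57.9 − 47.8 = 10.1 Ω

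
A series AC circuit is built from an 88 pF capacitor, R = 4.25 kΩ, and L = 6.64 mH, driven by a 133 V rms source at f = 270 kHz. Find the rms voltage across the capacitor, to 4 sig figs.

142.8 V

ω = 2πf = 1.696e+06 rad/s
X_L = ωL = 11260 Ω
X_C = 1/(ωC) = 6698 Ω
Net reactance X = X_L − X_C = 4566 Ω
Z = 4250 + j4566 Ω
|Z| = √(4250² + 4566²) = 6238 Ω
I = V/|Z| = 21.32 mA
V_C = I·|Z_C| = 0.02132 × 6698 = 142.8 V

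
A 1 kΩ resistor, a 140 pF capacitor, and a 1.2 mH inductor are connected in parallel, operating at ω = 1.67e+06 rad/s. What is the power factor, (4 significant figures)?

X_L = ωL = 2004 Ω
X_C = 1/(ωC) = 4277 Ω
Parallel: admittances add. Y = 1/R + 1/(jωL) + jωC
Y = (0.001000 − j0.0002652) S
|Y| = 0.001035 S → |Z| = 1/|Y| = 966.6 Ω, ∠Z = −∠Y = 14.85°
cos φ = cos(14.85°) = 0.9666

0.9666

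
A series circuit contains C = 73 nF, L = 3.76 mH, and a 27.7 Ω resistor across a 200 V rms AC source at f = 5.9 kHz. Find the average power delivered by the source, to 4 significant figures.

20.62 W

ω = 2πf = 37070 rad/s
X_L = ωL = 139.4 Ω
X_C = 1/(ωC) = 369.5 Ω
Net reactance X = X_L − X_C = -230.1 Ω
Z = 27.70 − j230.1 Ω
|Z| = √(27.70² + 230.1²) = 231.8 Ω
∠Z = arctan(-230.1/27.70) = -83.14°
I = V/|Z| = 862.8 mA
P = VI cos φ = 200 × 0.8628 × cos(-83.14°) = 20.62 W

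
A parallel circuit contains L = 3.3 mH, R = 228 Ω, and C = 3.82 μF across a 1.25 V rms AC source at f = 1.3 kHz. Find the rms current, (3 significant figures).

9.19 mA

ω = 2πf = 8168 rad/s
X_L = ωL = 27.0 Ω
X_C = 1/(ωC) = 32.0 Ω
Parallel: admittances add. Y = 1/R + 1/(jωL) + jωC
Y = (0.00439 − j0.00590) S
|Y| = 0.00735 S → |Z| = 1/|Y| = 136 Ω, ∠Z = −∠Y = 53.4°
I = V/|Z| = 1.25/136 = 9.19 mA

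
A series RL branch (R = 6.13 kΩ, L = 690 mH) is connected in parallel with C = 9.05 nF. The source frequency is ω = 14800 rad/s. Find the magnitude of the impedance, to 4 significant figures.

X_L = ωL = 10210 Ω
X_C = 1/(ωC) = 7466 Ω
Branch 1 (R+jX_L): Z₁ = 6130 + j10210 Ω, |Z₁| = 11910 Ω
Branch 2 (−jX_C): Z₂ = −j7466 Ω
Parallel: Z = Z₁Z₂/(Z₁+Z₂), |Z| = 13240 Ω, ∠Z = -55.11°

13240 Ω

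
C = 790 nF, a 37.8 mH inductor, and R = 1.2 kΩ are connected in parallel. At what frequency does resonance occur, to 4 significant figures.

921.0 Hz

ω₀ = 1/√(LC) = 1/√(0.0378 × 7.9e-07) = 5787 rad/s
f₀ = ω₀/(2π) = 921.0 Hz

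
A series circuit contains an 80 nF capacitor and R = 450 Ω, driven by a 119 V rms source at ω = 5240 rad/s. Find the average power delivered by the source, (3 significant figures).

X_C = 1/(ωC) = 2390 Ω
Z = 450 − j2390 Ω
|Z| = √(450² + 2390²) = 2430 Ω
∠Z = arctan(-2390/450) = -79.3°
I = V/|Z| = 49.0 mA
P = VI cos φ = 119 × 0.0490 × cos(-79.3°) = 1.08 W

1.08 W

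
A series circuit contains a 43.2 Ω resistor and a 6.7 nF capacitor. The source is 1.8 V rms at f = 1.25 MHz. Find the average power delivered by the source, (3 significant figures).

62.8 mW

ω = 2πf = 7.854e+06 rad/s
X_C = 1/(ωC) = 19.0 Ω
Z = 43.2 − j19.0 Ω
|Z| = √(43.2² + 19.0²) = 47.2 Ω
∠Z = arctan(-19.0/43.2) = -23.7°
I = V/|Z| = 38.1 mA
P = VI cos φ = 1.8 × 0.0381 × cos(-23.7°) = 62.8 mW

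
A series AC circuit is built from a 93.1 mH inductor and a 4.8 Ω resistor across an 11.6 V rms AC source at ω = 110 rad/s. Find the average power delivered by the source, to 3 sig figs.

5.05 W

X_L = ωL = 10.2 Ω
Z = 4.80 + j10.2 Ω
|Z| = √(4.80² + 10.2²) = 11.3 Ω
∠Z = arctan(10.2/4.80) = 64.9°
I = V/|Z| = 1.03 A
P = VI cos φ = 11.6 × 1.03 × cos(64.9°) = 5.05 W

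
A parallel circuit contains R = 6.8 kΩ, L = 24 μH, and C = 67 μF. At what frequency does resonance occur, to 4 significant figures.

3.969 kHz

ω₀ = 1/√(LC) = 1/√(2.4e-05 × 6.7e-05) = 24940 rad/s
f₀ = ω₀/(2π) = 3.969 kHz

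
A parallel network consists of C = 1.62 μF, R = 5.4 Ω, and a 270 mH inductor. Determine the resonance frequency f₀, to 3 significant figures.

241 Hz

ω₀ = 1/√(LC) = 1/√(0.27 × 1.62e-06) = 1512 rad/s
f₀ = ω₀/(2π) = 241 Hz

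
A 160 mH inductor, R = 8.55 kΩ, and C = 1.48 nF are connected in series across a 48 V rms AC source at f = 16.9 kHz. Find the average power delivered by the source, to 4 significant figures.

ω = 2πf = 106200 rad/s
X_L = ωL = 16990 Ω
X_C = 1/(ωC) = 6363 Ω
Net reactance X = X_L − X_C = 10630 Ω
Z = 8550 + j10630 Ω
|Z| = √(8550² + 10630²) = 13640 Ω
∠Z = arctan(10630/8550) = 51.18°
I = V/|Z| = 3.519 mA
P = VI cos φ = 48 × 0.003519 × cos(51.18°) = 105.9 mW

105.9 mW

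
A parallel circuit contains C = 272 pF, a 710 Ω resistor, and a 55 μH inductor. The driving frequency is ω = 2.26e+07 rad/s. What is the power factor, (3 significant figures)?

0.255

X_L = ωL = 1240 Ω
X_C = 1/(ωC) = 163 Ω
Parallel: admittances add. Y = 1/R + 1/(jωL) + jωC
Y = (0.00141 + j0.00534) S
|Y| = 0.00553 S → |Z| = 1/|Y| = 181 Ω, ∠Z = −∠Y = -75.2°
cos φ = cos(-75.2°) = 0.255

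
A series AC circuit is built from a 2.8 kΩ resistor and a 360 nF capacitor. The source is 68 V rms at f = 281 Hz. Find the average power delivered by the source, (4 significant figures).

1.255 W

ω = 2πf = 1766 rad/s
X_C = 1/(ωC) = 1573 Ω
Z = 2800 − j1573 Ω
|Z| = √(2800² + 1573²) = 3212 Ω
∠Z = arctan(-1573/2800) = -29.33°
I = V/|Z| = 21.17 mA
P = VI cos φ = 68 × 0.02117 × cos(-29.33°) = 1.255 W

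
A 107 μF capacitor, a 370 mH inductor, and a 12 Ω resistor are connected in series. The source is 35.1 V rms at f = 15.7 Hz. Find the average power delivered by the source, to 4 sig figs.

ω = 2πf = 98.65 rad/s
X_L = ωL = 36.50 Ω
X_C = 1/(ωC) = 94.74 Ω
Net reactance X = X_L − X_C = -58.24 Ω
Z = 12.00 − j58.24 Ω
|Z| = √(12.00² + 58.24²) = 59.47 Ω
∠Z = arctan(-58.24/12.00) = -78.36°
I = V/|Z| = 590.3 mA
P = VI cos φ = 35.1 × 0.5903 × cos(-78.36°) = 4.181 W

4.181 W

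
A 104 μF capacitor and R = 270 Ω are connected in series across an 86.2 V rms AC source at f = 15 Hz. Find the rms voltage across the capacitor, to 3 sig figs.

ω = 2πf = 94.25 rad/s
X_C = 1/(ωC) = 102 Ω
Z = 270 − j102 Ω
|Z| = √(270² + 102²) = 289 Ω
I = V/|Z| = 299 mA
V_C = I·|Z_C| = 0.299 × 102 = 30.5 V

30.5 V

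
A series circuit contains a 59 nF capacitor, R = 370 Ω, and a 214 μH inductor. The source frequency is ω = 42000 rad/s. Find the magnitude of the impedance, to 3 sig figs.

X_L = ωL = 8.99 Ω
X_C = 1/(ωC) = 404 Ω
Net reactance X = X_L − X_C = -395 Ω
Z = 370 − j395 Ω
|Z| = √(370² + 395²) = 541 Ω

541 Ω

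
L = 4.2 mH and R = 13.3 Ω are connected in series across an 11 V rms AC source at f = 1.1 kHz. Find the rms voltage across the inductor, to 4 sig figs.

ω = 2πf = 6912 rad/s
X_L = ωL = 29.03 Ω
Z = 13.30 + j29.03 Ω
|Z| = √(13.30² + 29.03²) = 31.93 Ω
I = V/|Z| = 344.5 mA
V_L = I·|Z_L| = 0.3445 × 29.03 = 10.00 V

10.00 V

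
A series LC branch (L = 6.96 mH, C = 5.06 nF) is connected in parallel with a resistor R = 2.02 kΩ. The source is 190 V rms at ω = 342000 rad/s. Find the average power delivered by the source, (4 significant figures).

17.87 W

X_L = ωL = 2380 Ω
X_C = 1/(ωC) = 577.9 Ω
Branch 1: Z₁ = R = 2020 Ω
Branch 2 (series LC): Z₂ = j(X_L − X_C) = j1802 Ω
Parallel: Z = Z₁Z₂/(Z₁+Z₂), |Z| = 1345 Ω, ∠Z = 48.26°
I = V/|Z| = 141.3 mA
P = VI cos φ = 190 × 0.1413 × cos(48.26°) = 17.87 W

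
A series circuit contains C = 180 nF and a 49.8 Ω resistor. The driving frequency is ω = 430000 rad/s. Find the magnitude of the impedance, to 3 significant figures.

51.4 Ω

X_C = 1/(ωC) = 12.9 Ω
Z = 49.8 − j12.9 Ω
|Z| = √(49.8² + 12.9²) = 51.4 Ω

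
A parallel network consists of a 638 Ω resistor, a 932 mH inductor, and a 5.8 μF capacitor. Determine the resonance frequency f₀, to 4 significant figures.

ω₀ = 1/√(LC) = 1/√(0.932 × 5.8e-06) = 430.1 rad/s
f₀ = ω₀/(2π) = 68.45 Hz

68.45 Hz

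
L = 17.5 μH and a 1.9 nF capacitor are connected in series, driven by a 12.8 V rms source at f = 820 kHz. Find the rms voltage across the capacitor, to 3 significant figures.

ω = 2πf = 5.152e+06 rad/s
X_L = ωL = 90.2 Ω
X_C = 1/(ωC) = 102 Ω
Net reactance X = X_L − X_C = -12.0 Ω
Z = − j12.0 Ω
|Z| = √(0² + 12.0²) = 12.0 Ω
I = V/|Z| = 1.07 A
V_C = I·|Z_C| = 1.07 × 102 = 109 V

109 V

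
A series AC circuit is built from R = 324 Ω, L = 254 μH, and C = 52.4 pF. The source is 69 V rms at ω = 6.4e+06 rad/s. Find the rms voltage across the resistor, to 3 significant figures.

16.0 V

X_L = ωL = 1630 Ω
X_C = 1/(ωC) = 2980 Ω
Net reactance X = X_L − X_C = -1360 Ω
Z = 324 − j1360 Ω
|Z| = √(324² + 1360²) = 1390 Ω
I = V/|Z| = 49.5 mA
V_R = I·|Z_R| = 0.0495 × 324 = 16.0 V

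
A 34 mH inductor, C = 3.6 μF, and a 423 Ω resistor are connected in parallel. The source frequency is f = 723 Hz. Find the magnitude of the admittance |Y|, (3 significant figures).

10.2 mS

ω = 2πf = 4543 rad/s
X_L = ωL = 154 Ω
X_C = 1/(ωC) = 61.1 Ω
Parallel: admittances add. Y = 1/R + 1/(jωL) + jωC
Y = (0.00236 + j0.00988) S
|Y| = 0.0102 S → |Z| = 1/|Y| = 98.4 Ω, ∠Z = −∠Y = -76.5°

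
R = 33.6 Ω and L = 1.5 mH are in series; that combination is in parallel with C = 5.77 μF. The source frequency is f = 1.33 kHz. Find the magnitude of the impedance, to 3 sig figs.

ω = 2πf = 8357 rad/s
X_L = ωL = 12.5 Ω
X_C = 1/(ωC) = 20.7 Ω
Branch 1 (R+jX_L): Z₁ = 33.6 + j12.5 Ω, |Z₁| = 35.9 Ω
Branch 2 (−jX_C): Z₂ = −j20.7 Ω
Parallel: Z = Z₁Z₂/(Z₁+Z₂), |Z| = 21.5 Ω, ∠Z = -55.8°

21.5 Ω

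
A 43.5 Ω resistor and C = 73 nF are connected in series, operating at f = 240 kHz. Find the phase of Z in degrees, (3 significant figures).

-11.8°

ω = 2πf = 1.508e+06 rad/s
X_C = 1/(ωC) = 9.08 Ω
Z = 43.5 − j9.08 Ω
|Z| = √(43.5² + 9.08²) = 44.4 Ω
∠Z = arctan(-9.08/43.5) = -11.8°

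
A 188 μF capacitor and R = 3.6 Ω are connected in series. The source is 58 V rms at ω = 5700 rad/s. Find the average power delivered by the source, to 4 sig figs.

875.6 W

X_C = 1/(ωC) = 0.9332 Ω
Z = 3.600 − j0.9332 Ω
|Z| = √(3.600² + 0.9332²) = 3.719 Ω
∠Z = arctan(-0.9332/3.600) = -14.53°
I = V/|Z| = 15.60 A
P = VI cos φ = 58 × 15.60 × cos(-14.53°) = 875.6 W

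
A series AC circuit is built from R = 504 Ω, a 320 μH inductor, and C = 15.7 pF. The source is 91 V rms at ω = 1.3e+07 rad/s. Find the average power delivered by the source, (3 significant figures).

X_L = ωL = 4160 Ω
X_C = 1/(ωC) = 4900 Ω
Net reactance X = X_L − X_C = -740 Ω
Z = 504 − j740 Ω
|Z| = √(504² + 740²) = 895 Ω
∠Z = arctan(-740/504) = -55.7°
I = V/|Z| = 102 mA
P = VI cos φ = 91 × 0.102 × cos(-55.7°) = 5.21 W

5.21 W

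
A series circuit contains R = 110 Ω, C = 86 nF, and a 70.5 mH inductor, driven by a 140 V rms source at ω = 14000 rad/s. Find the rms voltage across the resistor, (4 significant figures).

X_L = ωL = 987.0 Ω
X_C = 1/(ωC) = 830.6 Ω
Net reactance X = X_L − X_C = 156.4 Ω
Z = 110.0 + j156.4 Ω
|Z| = √(110.0² + 156.4²) = 191.2 Ω
I = V/|Z| = 732.1 mA
V_R = I·|Z_R| = 0.7321 × 110.0 = 80.53 V

80.53 V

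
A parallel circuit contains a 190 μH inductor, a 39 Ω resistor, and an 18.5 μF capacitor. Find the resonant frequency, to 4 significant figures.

2.684 kHz

ω₀ = 1/√(LC) = 1/√(0.00019 × 1.85e-05) = 16870 rad/s
f₀ = ω₀/(2π) = 2.684 kHz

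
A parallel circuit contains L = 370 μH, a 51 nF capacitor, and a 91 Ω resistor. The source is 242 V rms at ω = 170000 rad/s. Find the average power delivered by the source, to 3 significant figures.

X_L = ωL = 62.9 Ω
X_C = 1/(ωC) = 115 Ω
Parallel: admittances add. Y = 1/R + 1/(jωL) + jωC
Y = (0.0110 − j0.00723) S
|Y| = 0.0132 S → |Z| = 1/|Y| = 76.0 Ω, ∠Z = −∠Y = 33.3°
I = V/|Z| = 3.18 A
P = VI cos φ = 242 × 3.18 × cos(33.3°) = 644 W

644 W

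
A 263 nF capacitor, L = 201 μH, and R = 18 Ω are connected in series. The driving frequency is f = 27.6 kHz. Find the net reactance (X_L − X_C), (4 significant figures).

12.93 Ω

ω = 2πf = 173400 rad/s
X_L = ωL = 34.86 Ω
X_C = 1/(ωC) = 21.93 Ω
X = 34.86 − 21.93 = 12.93 Ω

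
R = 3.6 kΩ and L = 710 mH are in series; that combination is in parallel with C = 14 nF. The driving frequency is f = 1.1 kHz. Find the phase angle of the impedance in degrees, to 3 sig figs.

ω = 2πf = 6912 rad/s
X_L = ωL = 4910 Ω
X_C = 1/(ωC) = 10300 Ω
Branch 1 (R+jX_L): Z₁ = 3600 + j4910 Ω, |Z₁| = 6090 Ω
Branch 2 (−jX_C): Z₂ = −j10300 Ω
Parallel: Z = Z₁Z₂/(Z₁+Z₂), |Z| = 9660 Ω, ∠Z = 20.2°

20.2°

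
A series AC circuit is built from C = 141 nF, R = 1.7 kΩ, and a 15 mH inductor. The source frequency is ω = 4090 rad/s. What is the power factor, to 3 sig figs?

0.713

X_L = ωL = 61.3 Ω
X_C = 1/(ωC) = 1730 Ω
Net reactance X = X_L − X_C = -1670 Ω
Z = 1700 − j1670 Ω
|Z| = √(1700² + 1670²) = 2380 Ω
∠Z = arctan(-1670/1700) = -44.5°
cos φ = cos(-44.5°) = 0.713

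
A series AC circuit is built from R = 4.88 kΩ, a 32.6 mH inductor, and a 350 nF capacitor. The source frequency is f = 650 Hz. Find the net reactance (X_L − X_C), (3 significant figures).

-566 Ω

ω = 2πf = 4084 rad/s
X_L = ωL = 133 Ω
X_C = 1/(ωC) = 700 Ω
X = 133 − 700 = -566 Ω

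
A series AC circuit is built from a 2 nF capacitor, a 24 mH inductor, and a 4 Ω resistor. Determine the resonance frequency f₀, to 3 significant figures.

ω₀ = 1/√(LC) = 1/√(0.024 × 2e-09) = 144300 rad/s
f₀ = ω₀/(2π) = 23.0 kHz

23.0 kHz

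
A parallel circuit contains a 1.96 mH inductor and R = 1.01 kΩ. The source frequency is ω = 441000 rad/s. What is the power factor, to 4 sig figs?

0.6502

X_L = ωL = 864.4 Ω
Parallel: admittances add. Y = 1/R + 1/(jωL)
Y = (0.0009901 − j0.001157) S
|Y| = 0.001523 S → |Z| = 1/|Y| = 656.7 Ω, ∠Z = −∠Y = 49.44°
cos φ = cos(49.44°) = 0.6502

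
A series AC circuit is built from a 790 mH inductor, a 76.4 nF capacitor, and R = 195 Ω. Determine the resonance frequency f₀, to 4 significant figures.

ω₀ = 1/√(LC) = 1/√(0.79 × 7.64e-08) = 4070 rad/s
f₀ = ω₀/(2π) = 647.8 Hz

647.8 Hz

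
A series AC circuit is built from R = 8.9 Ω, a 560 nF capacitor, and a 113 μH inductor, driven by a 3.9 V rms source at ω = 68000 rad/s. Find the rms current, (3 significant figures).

189 mA

X_L = ωL = 7.68 Ω
X_C = 1/(ωC) = 26.3 Ω
Net reactance X = X_L − X_C = -18.6 Ω
Z = 8.90 − j18.6 Ω
|Z| = √(8.90² + 18.6²) = 20.6 Ω
I = V/|Z| = 3.9/20.6 = 189 mA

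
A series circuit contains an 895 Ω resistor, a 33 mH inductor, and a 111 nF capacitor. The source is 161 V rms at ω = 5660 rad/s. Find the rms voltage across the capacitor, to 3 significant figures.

X_L = ωL = 187 Ω
X_C = 1/(ωC) = 1590 Ω
Net reactance X = X_L − X_C = -1400 Ω
Z = 895 − j1400 Ω
|Z| = √(895² + 1400²) = 1670 Ω
I = V/|Z| = 96.7 mA
V_C = I·|Z_C| = 0.0967 × 1590 = 154 V

154 V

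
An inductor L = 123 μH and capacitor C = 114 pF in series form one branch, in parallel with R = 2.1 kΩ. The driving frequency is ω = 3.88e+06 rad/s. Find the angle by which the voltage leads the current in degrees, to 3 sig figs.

-49.7°

X_L = ωL = 477 Ω
X_C = 1/(ωC) = 2260 Ω
Branch 1: Z₁ = R = 2100 Ω
Branch 2 (series LC): Z₂ = j(X_L − X_C) = −j1780 Ω
Parallel: Z = Z₁Z₂/(Z₁+Z₂), |Z| = 1360 Ω, ∠Z = -49.7°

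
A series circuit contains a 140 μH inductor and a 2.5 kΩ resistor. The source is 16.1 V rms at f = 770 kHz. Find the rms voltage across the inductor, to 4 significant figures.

4.210 V

ω = 2πf = 4.838e+06 rad/s
X_L = ωL = 677.3 Ω
Z = 2500 + j677.3 Ω
|Z| = √(2500² + 677.3²) = 2590 Ω
I = V/|Z| = 6.216 mA
V_L = I·|Z_L| = 0.006216 × 677.3 = 4.210 V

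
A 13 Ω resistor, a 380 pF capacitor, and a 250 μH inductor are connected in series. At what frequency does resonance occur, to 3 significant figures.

ω₀ = 1/√(LC) = 1/√(0.00025 × 3.8e-10) = 3.244e+06 rad/s
f₀ = ω₀/(2π) = 516 kHz

516 kHz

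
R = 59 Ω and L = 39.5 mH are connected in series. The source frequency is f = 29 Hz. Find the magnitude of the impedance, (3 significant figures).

59.4 Ω

ω = 2πf = 182.2 rad/s
X_L = ωL = 7.20 Ω
Z = 59.0 + j7.20 Ω
|Z| = √(59.0² + 7.20²) = 59.4 Ω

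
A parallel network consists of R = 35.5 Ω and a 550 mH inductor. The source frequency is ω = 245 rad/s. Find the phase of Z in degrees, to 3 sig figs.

X_L = ωL = 135 Ω
Parallel: admittances add. Y = 1/R + 1/(jωL)
Y = (0.0282 − j0.00742) S
|Y| = 0.0291 S → |Z| = 1/|Y| = 34.3 Ω, ∠Z = −∠Y = 14.8°

14.8°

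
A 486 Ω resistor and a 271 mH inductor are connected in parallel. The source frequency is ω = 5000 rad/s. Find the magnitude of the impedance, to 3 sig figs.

457 Ω

X_L = ωL = 1360 Ω
Parallel: admittances add. Y = 1/R + 1/(jωL)
Y = (0.00206 − j0.000738) S
|Y| = 0.00219 S → |Z| = 1/|Y| = 457 Ω, ∠Z = −∠Y = 19.7°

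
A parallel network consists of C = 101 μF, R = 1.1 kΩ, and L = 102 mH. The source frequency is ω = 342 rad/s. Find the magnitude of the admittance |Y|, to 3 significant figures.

X_L = ωL = 34.9 Ω
X_C = 1/(ωC) = 29.0 Ω
Parallel: admittances add. Y = 1/R + 1/(jωL) + jωC
Y = (0.000909 + j0.00588) S
|Y| = 0.00595 S → |Z| = 1/|Y| = 168 Ω, ∠Z = −∠Y = -81.2°

5.95 mS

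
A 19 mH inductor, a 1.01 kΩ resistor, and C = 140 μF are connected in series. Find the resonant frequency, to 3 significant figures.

ω₀ = 1/√(LC) = 1/√(0.019 × 0.00014) = 613.1 rad/s
f₀ = ω₀/(2π) = 97.6 Hz

97.6 Hz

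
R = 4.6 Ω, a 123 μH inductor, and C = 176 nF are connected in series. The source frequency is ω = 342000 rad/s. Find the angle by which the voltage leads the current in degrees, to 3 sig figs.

X_L = ωL = 42.1 Ω
X_C = 1/(ωC) = 16.6 Ω
Net reactance X = X_L − X_C = 25.5 Ω
Z = 4.60 + j25.5 Ω
|Z| = √(4.60² + 25.5²) = 25.9 Ω
∠Z = arctan(25.5/4.60) = 79.8°

79.8°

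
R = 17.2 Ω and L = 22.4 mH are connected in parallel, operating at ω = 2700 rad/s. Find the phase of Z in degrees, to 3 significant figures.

X_L = ωL = 60.5 Ω
Parallel: admittances add. Y = 1/R + 1/(jωL)
Y = (0.0581 − j0.0165) S
|Y| = 0.0604 S → |Z| = 1/|Y| = 16.5 Ω, ∠Z = −∠Y = 15.9°

15.9°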